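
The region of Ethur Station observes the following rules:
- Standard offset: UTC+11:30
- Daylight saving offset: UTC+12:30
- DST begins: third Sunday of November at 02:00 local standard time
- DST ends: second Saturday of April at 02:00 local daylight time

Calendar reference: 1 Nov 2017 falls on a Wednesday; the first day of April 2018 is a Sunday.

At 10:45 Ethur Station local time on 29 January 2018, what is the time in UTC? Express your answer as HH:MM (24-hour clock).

22:15

1 November 2017 is a Wednesday, so the first Sunday is November 5 and the third is November 19.
1 April 2018 is a Sunday, so the first Saturday is April 7 and the second is April 14.
Daylight saving runs 19 November 2017 – 14 April 2018; 29 January 2018 is inside that window, so Ethur Station is at UTC+12:30.
10:45 local − 12h30m = 22:15 UTC (rolling into the previous day, 28 January 2018).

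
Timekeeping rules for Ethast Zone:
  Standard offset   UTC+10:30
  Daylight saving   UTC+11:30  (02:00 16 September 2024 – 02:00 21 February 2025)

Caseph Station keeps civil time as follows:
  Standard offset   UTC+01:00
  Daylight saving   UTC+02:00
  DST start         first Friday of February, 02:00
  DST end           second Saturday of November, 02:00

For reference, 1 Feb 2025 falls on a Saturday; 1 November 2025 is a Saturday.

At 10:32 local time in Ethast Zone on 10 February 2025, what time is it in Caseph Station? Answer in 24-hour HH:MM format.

10 February 2025 falls between 16 September 2024 and 21 February 2025, so daylight saving is in effect and Ethast Zone is at UTC+11:30.
10:32 Ethast Zone − 11h30m = 23:02 UTC (rolling into the previous day, 9 February 2025).
1 February 2025 is a Saturday, so the first Friday is February 7.
1 November 2025 is a Saturday, so the first Saturday is November 1 and the second is November 8.
At the standard offset (UTC+01:00), 23:02 UTC + 1h = 00:02 Caseph Station standard time (rolling into the next day, 10 February 2025).
Daylight saving runs 7 February – 8 November; the standard-time date in Caseph Station, 10 February 2025, is inside that window, so Caseph Station is at UTC+02:00.
23:02 UTC + 2h = 01:02 Caseph Station (rolling into the next day, 10 February 2025).

01:02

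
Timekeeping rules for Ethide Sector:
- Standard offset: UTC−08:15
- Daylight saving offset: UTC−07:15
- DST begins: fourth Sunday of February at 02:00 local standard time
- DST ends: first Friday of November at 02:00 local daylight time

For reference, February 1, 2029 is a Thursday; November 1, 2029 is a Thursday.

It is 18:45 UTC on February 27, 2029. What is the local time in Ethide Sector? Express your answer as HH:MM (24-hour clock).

11:30

1 February 2029 is a Thursday, so the first Sunday is February 4 and the fourth is February 25.
1 November 2029 is a Thursday, so the first Friday is November 2.
At the standard offset (UTC−08:15), 18:45 UTC − 8h15m = 10:30 Ethide Sector standard time.
Daylight saving runs 25 February – 2 November; the standard-time date in Ethide Sector, February 27, 2029, is inside that window, so Ethide Sector is at UTC−07:15.
18:45 UTC − 7h15m = 11:30 local.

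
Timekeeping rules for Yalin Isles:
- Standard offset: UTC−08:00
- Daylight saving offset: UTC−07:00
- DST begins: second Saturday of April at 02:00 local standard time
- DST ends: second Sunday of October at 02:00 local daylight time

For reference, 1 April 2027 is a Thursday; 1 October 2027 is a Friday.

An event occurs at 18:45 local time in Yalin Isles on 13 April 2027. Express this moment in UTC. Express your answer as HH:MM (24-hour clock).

01:45

1 April 2027 is a Thursday, so the first Saturday is April 3 and the second is April 10.
1 October 2027 is a Friday, so the first Sunday is October 3 and the second is October 10.
13 April 2027 lies within the daylight-saving period (10 April – 10 October), so Yalin Isles is on daylight time, UTC−07:00.
18:45 local + 7h = 01:45 UTC (rolling into the next day, 14 April 2027).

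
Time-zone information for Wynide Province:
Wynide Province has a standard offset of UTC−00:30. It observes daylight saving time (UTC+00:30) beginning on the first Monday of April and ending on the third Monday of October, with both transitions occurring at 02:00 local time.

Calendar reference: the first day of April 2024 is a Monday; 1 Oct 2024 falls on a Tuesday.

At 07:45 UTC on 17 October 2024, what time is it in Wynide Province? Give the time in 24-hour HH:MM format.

08:15

1 April 2024 is a Monday, so the first Monday is April 1.
1 October 2024 is a Tuesday, so the first Monday is October 7 and the third is October 21.
At the standard offset (UTC−00:30), 07:45 UTC − 0h30m = 07:15 Wynide Province standard time.
The standard-time date in Wynide Province, 17 October 2024, falls between 1 April and 21 October, so daylight saving is in effect and Wynide Province is at UTC+00:30.
07:45 UTC + 0h30m = 08:15 local.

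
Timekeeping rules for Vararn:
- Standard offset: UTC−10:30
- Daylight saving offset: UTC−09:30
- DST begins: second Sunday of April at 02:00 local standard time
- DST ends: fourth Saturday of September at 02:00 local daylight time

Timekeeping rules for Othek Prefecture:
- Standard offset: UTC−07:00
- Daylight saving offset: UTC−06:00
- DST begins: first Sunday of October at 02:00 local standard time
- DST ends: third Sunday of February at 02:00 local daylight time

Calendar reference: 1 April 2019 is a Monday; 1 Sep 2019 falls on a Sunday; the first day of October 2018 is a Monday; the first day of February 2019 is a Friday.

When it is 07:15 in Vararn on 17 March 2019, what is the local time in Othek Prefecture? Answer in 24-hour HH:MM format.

10:45

1 April 2019 is a Monday, so the first Sunday is April 7 and the second is April 14.
1 September 2019 is a Sunday, so the first Saturday is September 7 and the fourth is September 28.
17 March 2019 is outside the daylight-saving period (14 April – 28 September), so Vararn is on standard time, UTC−10:30.
07:15 Vararn + 10h30m = 17:45 UTC.
1 October 2018 is a Monday, so the first Sunday is October 7.
1 February 2019 is a Friday, so the first Sunday is February 3 and the third is February 17.
At the standard offset (UTC−07:00), 17:45 UTC − 7h = 10:45 Othek Prefecture standard time.
Daylight saving runs 7 October 2018 – 17 February 2019; the standard-time date in Othek Prefecture, 17 March 2019, is outside that window, so Othek Prefecture is on standard time at UTC−07:00.
17:45 UTC − 7h = 10:45 Othek Prefecture.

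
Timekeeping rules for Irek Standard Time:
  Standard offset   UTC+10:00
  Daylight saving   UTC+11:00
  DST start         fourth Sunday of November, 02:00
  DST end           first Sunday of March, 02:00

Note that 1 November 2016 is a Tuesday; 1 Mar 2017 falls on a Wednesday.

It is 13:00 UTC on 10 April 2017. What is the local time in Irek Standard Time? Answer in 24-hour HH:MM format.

23:00

1 November 2016 is a Tuesday, so the first Sunday is November 6 and the fourth is November 27.
1 March 2017 is a Wednesday, so the first Sunday is March 5.
At the standard offset (UTC+10:00), 13:00 UTC + 10h = 23:00 Irek Standard Time standard time.
The standard-time date in Irek Standard Time, 10 April 2017, does not fall between 27 November 2016 and 5 March 2017, so daylight saving is not in effect and Irek Standard Time is at UTC+10:00.
13:00 UTC + 10h = 23:00 local.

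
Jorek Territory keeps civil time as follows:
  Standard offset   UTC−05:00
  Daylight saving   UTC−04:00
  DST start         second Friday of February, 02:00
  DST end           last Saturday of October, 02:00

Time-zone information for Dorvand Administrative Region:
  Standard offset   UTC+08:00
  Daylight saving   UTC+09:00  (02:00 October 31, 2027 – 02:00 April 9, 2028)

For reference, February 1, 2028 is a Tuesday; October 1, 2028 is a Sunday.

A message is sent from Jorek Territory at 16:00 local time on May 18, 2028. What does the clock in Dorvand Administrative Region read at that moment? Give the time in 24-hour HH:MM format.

04:00

1 February 2028 is a Tuesday, so the first Friday is February 4 and the second is February 11.
1 October 2028 is a Sunday, so Saturdays fall on 7, 14, 21, 28; the last is October 28.
May 18, 2028 lies within the daylight-saving period (11 February – 28 October), so Jorek Territory is on daylight time, UTC−04:00.
16:00 Jorek Territory + 4h = 20:00 UTC.
At the standard offset (UTC+08:00), 20:00 UTC + 8h = 04:00 Dorvand Administrative Region standard time (rolling into the next day, 19 May 2028).
Daylight saving runs 31 October 2027 – 9 April 2028; the standard-time date in Dorvand Administrative Region, May 19, 2028, is outside that window, so Dorvand Administrative Region is on standard time at UTC+08:00.
20:00 UTC + 8h = 04:00 Dorvand Administrative Region (rolling into the next day, 19 May 2028).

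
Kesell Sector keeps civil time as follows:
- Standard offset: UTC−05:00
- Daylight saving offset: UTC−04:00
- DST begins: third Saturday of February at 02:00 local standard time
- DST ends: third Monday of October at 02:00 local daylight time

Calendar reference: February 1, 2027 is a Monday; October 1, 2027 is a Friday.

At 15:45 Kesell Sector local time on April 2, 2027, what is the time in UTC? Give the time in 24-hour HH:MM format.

19:45

1 February 2027 is a Monday, so the first Saturday is February 6 and the third is February 20.
1 October 2027 is a Friday, so the first Monday is October 4 and the third is October 18.
April 2, 2027 falls between 20 February and 18 October, so daylight saving is in effect and Kesell Sector is at UTC−04:00.
15:45 local + 4h = 19:45 UTC.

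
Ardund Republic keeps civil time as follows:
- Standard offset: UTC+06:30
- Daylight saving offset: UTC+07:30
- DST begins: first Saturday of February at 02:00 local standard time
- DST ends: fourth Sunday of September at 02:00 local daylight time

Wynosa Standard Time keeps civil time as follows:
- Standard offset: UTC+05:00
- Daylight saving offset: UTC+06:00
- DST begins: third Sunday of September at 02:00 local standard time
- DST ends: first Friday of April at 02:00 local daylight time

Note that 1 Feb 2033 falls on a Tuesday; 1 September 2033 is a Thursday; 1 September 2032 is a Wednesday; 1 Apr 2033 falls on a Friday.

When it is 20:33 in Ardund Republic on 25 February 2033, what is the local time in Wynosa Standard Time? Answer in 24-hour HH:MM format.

1 February 2033 is a Tuesday, so the first Saturday is February 5.
1 September 2033 is a Thursday, so the first Sunday is September 4 and the fourth is September 25.
25 February 2033 lies within the daylight-saving period (5 February – 25 September), so Ardund Republic is on daylight time, UTC+07:30.
20:33 Ardund Republic − 7h30m = 13:03 UTC.
1 September 2032 is a Wednesday, so the first Sunday is September 5 and the third is September 19.
1 April 2033 is a Friday, so the first Friday is April 1.
At the standard offset (UTC+05:00), 13:03 UTC + 5h = 18:03 Wynosa Standard Time standard time.
The standard-time date in Wynosa Standard Time, 25 February 2033, falls between 19 September 2032 and 1 April 2033, so daylight saving is in effect and Wynosa Standard Time is at UTC+06:00.
13:03 UTC + 6h = 19:03 Wynosa Standard Time.

19:03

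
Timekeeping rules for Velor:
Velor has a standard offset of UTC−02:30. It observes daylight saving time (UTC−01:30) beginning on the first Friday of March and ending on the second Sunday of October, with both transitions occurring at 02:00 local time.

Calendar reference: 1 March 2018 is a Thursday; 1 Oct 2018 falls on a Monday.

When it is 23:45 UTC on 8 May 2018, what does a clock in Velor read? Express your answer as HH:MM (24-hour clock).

22:15

1 March 2018 is a Thursday, so the first Friday is March 2.
1 October 2018 is a Monday, so the first Sunday is October 7 and the second is October 14.
At the standard offset (UTC−02:30), 23:45 UTC − 2h30m = 21:15 Velor standard time.
Daylight saving runs 2 March – 14 October; the standard-time date in Velor, 8 May 2018, is inside that window, so Velor is at UTC−01:30.
23:45 UTC − 1h30m = 22:15 local.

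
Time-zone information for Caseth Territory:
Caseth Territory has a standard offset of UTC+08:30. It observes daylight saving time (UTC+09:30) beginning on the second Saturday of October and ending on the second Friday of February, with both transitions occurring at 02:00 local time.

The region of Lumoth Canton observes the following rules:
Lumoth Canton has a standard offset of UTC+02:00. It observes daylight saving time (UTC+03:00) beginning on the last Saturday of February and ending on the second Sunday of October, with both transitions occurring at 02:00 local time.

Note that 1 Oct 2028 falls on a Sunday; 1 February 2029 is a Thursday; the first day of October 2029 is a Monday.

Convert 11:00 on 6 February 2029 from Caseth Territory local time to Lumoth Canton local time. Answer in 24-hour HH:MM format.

1 October 2028 is a Sunday, so the first Saturday is October 7 and the second is October 14.
1 February 2029 is a Thursday, so the first Friday is February 2 and the second is February 9.
6 February 2029 falls between 14 October 2028 and 9 February 2029, so daylight saving is in effect and Caseth Territory is at UTC+09:30.
11:00 Caseth Territory − 9h30m = 01:30 UTC.
1 February 2029 is a Thursday, so Saturdays fall on 3, 10, 17, 24; the last is February 24.
1 October 2029 is a Monday, so the first Sunday is October 7 and the second is October 14.
At the standard offset (UTC+02:00), 01:30 UTC + 2h = 03:30 Lumoth Canton standard time.
The standard-time date in Lumoth Canton, 6 February 2029, is outside the daylight-saving period (24 February – 14 October), so Lumoth Canton is on standard time, UTC+02:00.
01:30 UTC + 2h = 03:30 Lumoth Canton.

03:30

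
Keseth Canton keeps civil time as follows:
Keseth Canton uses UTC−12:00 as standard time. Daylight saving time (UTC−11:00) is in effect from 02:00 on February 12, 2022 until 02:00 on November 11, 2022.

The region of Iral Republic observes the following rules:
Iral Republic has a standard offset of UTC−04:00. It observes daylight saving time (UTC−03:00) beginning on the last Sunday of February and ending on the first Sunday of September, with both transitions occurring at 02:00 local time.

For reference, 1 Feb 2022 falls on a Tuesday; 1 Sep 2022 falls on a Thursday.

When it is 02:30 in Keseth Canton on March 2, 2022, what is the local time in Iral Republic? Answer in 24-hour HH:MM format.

March 2, 2022 lies within the daylight-saving period (12 February – 11 November), so Keseth Canton is on daylight time, UTC−11:00.
02:30 Keseth Canton + 11h = 13:30 UTC.
1 February 2022 is a Tuesday, so Sundays fall on 6, 13, 20, 27; the last is February 27.
1 September 2022 is a Thursday, so the first Sunday is September 4.
At the standard offset (UTC−04:00), 13:30 UTC − 4h = 09:30 Iral Republic standard time.
The standard-time date in Iral Republic, March 2, 2022, falls between 27 February and 4 September, so daylight saving is in effect and Iral Republic is at UTC−03:00.
13:30 UTC − 3h = 10:30 Iral Republic.

10:30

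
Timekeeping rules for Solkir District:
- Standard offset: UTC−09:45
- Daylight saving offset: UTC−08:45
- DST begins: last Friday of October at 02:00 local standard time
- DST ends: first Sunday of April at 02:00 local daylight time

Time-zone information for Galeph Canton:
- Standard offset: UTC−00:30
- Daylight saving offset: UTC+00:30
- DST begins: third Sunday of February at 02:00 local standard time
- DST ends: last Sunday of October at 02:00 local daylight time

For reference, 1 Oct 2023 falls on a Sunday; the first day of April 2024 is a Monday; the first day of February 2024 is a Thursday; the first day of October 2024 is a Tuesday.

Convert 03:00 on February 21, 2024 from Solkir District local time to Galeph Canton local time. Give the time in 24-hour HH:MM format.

12:15

1 October 2023 is a Sunday, so Fridays fall on 6, 13, 20, 27; the last is October 27.
1 April 2024 is a Monday, so the first Sunday is April 7.
February 21, 2024 falls between 27 October 2023 and 7 April 2024, so daylight saving is in effect and Solkir District is at UTC−08:45.
03:00 Solkir District + 8h45m = 11:45 UTC.
1 February 2024 is a Thursday, so the first Sunday is February 4 and the third is February 18.
1 October 2024 is a Tuesday, so Sundays fall on 6, 13, 20, 27; the last is October 27.
At the standard offset (UTC−00:30), 11:45 UTC − 0h30m = 11:15 Galeph Canton standard time.
Daylight saving runs 18 February – 27 October; the standard-time date in Galeph Canton, February 21, 2024, is inside that window, so Galeph Canton is at UTC+00:30.
11:45 UTC + 0h30m = 12:15 Galeph Canton.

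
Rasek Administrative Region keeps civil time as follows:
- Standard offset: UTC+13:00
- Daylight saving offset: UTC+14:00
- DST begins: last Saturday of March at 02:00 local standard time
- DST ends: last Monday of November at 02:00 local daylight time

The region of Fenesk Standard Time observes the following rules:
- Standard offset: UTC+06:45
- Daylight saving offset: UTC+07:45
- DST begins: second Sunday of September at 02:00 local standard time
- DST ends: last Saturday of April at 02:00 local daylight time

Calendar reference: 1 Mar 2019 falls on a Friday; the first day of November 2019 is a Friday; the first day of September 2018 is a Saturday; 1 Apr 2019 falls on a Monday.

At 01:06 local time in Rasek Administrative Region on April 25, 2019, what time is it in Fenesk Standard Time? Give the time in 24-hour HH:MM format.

18:51

1 March 2019 is a Friday, so Saturdays fall on 2, 9, 16, 23, 30; the last is March 30.
1 November 2019 is a Friday, so Mondays fall on 4, 11, 18, 25; the last is November 25.
April 25, 2019 lies within the daylight-saving period (30 March – 25 November), so Rasek Administrative Region is on daylight time, UTC+14:00.
01:06 Rasek Administrative Region − 14h = 11:06 UTC (rolling into the previous day, 24 April 2019).
1 September 2018 is a Saturday, so the first Sunday is September 2 and the second is September 9.
1 April 2019 is a Monday, so Saturdays fall on 6, 13, 20, 27; the last is April 27.
At the standard offset (UTC+06:45), 11:06 UTC + 6h45m = 17:51 Fenesk Standard Time standard time.
The standard-time date in Fenesk Standard Time, April 24, 2019, lies within the daylight-saving period (9 September 2018 – 27 April 2019), so Fenesk Standard Time is on daylight time, UTC+07:45.
11:06 UTC + 7h45m = 18:51 Fenesk Standard Time.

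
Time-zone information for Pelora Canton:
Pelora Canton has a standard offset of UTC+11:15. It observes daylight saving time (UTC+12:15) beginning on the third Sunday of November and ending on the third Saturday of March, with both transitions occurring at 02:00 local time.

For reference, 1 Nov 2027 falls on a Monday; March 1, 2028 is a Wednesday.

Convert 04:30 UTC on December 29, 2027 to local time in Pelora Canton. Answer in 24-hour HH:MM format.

1 November 2027 is a Monday, so the first Sunday is November 7 and the third is November 21.
1 March 2028 is a Wednesday, so the first Saturday is March 4 and the third is March 18.
At the standard offset (UTC+11:15), 04:30 UTC + 11h15m = 15:45 Pelora Canton standard time.
The standard-time date in Pelora Canton, December 29, 2027, falls between 21 November 2027 and 18 March 2028, so daylight saving is in effect and Pelora Canton is at UTC+12:15.
04:30 UTC + 12h15m = 16:45 local.

16:45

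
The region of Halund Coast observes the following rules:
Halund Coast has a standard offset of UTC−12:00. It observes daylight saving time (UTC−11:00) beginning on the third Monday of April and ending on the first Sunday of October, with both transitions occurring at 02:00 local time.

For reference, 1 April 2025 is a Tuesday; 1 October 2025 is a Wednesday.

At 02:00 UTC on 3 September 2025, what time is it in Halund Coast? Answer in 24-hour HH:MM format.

15:00

1 April 2025 is a Tuesday, so the first Monday is April 7 and the third is April 21.
1 October 2025 is a Wednesday, so the first Sunday is October 5.
At the standard offset (UTC−12:00), 02:00 UTC − 12h = 14:00 Halund Coast standard time (rolling into the previous day, 2 September 2025).
The standard-time date in Halund Coast, 2 September 2025, lies within the daylight-saving period (21 April – 5 October), so Halund Coast is on daylight time, UTC−11:00.
02:00 UTC − 11h = 15:00 local (rolling into the previous day, 2 September 2025).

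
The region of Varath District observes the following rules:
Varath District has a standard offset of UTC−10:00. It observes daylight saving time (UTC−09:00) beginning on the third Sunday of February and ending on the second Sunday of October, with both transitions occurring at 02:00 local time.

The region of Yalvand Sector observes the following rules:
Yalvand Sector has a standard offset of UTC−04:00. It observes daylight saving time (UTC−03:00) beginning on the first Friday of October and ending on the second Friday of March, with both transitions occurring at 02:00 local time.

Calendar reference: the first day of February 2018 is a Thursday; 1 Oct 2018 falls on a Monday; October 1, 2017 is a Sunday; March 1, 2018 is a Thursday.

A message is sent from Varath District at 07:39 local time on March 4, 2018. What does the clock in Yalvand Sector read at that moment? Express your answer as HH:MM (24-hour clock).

1 February 2018 is a Thursday, so the first Sunday is February 4 and the third is February 18.
1 October 2018 is a Monday, so the first Sunday is October 7 and the second is October 14.
March 4, 2018 falls between 18 February and 14 October, so daylight saving is in effect and Varath District is at UTC−09:00.
07:39 Varath District + 9h = 16:39 UTC.
1 October 2017 is a Sunday, so the first Friday is October 6.
1 March 2018 is a Thursday, so the first Friday is March 2 and the second is March 9.
At the standard offset (UTC−04:00), 16:39 UTC − 4h = 12:39 Yalvand Sector standard time.
The standard-time date in Yalvand Sector, March 4, 2018, lies within the daylight-saving period (6 October 2017 – 9 March 2018), so Yalvand Sector is on daylight time, UTC−03:00.
16:39 UTC − 3h = 13:39 Yalvand Sector.

13:39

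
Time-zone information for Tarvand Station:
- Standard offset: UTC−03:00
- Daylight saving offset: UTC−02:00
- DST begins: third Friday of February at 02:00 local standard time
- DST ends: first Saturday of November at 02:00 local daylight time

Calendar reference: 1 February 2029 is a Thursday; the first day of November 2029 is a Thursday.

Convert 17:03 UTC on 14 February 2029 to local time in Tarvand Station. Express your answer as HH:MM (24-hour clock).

1 February 2029 is a Thursday, so the first Friday is February 2 and the third is February 16.
1 November 2029 is a Thursday, so the first Saturday is November 3.
At the standard offset (UTC−03:00), 17:03 UTC − 3h = 14:03 Tarvand Station standard time.
The standard-time date in Tarvand Station, 14 February 2029, is outside the daylight-saving period (16 February – 3 November), so Tarvand Station is on standard time, UTC−03:00.
17:03 UTC − 3h = 14:03 local.

14:03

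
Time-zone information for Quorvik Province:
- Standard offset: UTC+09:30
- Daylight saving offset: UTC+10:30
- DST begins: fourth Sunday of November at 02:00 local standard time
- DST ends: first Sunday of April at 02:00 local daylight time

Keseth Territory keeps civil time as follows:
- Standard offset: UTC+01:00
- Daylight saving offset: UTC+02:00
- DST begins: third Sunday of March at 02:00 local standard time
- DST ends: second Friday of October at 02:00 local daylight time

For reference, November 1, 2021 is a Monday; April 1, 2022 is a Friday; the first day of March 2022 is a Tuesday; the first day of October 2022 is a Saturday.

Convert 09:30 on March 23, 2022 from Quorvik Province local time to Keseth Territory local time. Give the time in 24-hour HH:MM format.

1 November 2021 is a Monday, so the first Sunday is November 7 and the fourth is November 28.
1 April 2022 is a Friday, so the first Sunday is April 3.
Daylight saving runs 28 November 2021 – 3 April 2022; March 23, 2022 is inside that window, so Quorvik Province is at UTC+10:30.
09:30 Quorvik Province − 10h30m = 23:00 UTC (rolling into the previous day, 22 March 2022).
1 March 2022 is a Tuesday, so the first Sunday is March 6 and the third is March 20.
1 October 2022 is a Saturday, so the first Friday is October 7 and the second is October 14.
At the standard offset (UTC+01:00), 23:00 UTC + 1h = 00:00 Keseth Territory standard time (rolling into the next day, 23 March 2022).
The standard-time date in Keseth Territory, March 23, 2022, lies within the daylight-saving period (20 March – 14 October), so Keseth Territory is on daylight time, UTC+02:00.
23:00 UTC + 2h = 01:00 Keseth Territory (rolling into the next day, 23 March 2022).

01:00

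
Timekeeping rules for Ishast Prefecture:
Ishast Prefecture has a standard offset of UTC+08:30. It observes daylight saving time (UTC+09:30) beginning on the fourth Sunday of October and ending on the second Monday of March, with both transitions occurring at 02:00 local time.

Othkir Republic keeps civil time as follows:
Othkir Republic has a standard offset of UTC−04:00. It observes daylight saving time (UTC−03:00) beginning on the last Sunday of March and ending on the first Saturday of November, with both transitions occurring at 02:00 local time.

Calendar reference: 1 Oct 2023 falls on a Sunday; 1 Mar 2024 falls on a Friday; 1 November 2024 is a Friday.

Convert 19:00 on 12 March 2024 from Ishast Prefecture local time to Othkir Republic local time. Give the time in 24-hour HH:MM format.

1 October 2023 is a Sunday, so the first Sunday is October 1 and the fourth is October 22.
1 March 2024 is a Friday, so the first Monday is March 4 and the second is March 11.
12 March 2024 does not fall between 22 October 2023 and 11 March 2024, so daylight saving is not in effect and Ishast Prefecture is at UTC+08:30.
19:00 Ishast Prefecture − 8h30m = 10:30 UTC.
1 March 2024 is a Friday, so Sundays fall on 3, 10, 17, 24, 31; the last is March 31.
1 November 2024 is a Friday, so the first Saturday is November 2.
At the standard offset (UTC−04:00), 10:30 UTC − 4h = 06:30 Othkir Republic standard time.
Daylight saving runs 31 March – 2 November; the standard-time date in Othkir Republic, 12 March 2024, is outside that window, so Othkir Republic is on standard time at UTC−04:00.
10:30 UTC − 4h = 06:30 Othkir Republic.

06:30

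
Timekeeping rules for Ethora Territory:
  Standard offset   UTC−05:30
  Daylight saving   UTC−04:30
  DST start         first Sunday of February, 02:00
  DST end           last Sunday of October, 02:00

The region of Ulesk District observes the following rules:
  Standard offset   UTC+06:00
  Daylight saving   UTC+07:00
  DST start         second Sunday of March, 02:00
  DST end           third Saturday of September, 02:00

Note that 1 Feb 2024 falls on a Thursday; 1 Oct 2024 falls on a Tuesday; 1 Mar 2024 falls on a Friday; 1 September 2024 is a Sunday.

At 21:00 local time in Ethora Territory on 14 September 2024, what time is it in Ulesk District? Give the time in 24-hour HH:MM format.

08:30

1 February 2024 is a Thursday, so the first Sunday is February 4.
1 October 2024 is a Tuesday, so Sundays fall on 6, 13, 20, 27; the last is October 27.
14 September 2024 lies within the daylight-saving period (4 February – 27 October), so Ethora Territory is on daylight time, UTC−04:30.
21:00 Ethora Territory + 4h30m = 01:30 UTC (rolling into the next day, 15 September 2024).
1 March 2024 is a Friday, so the first Sunday is March 3 and the second is March 10.
1 September 2024 is a Sunday, so the first Saturday is September 7 and the third is September 21.
At the standard offset (UTC+06:00), 01:30 UTC + 6h = 07:30 Ulesk District standard time.
The standard-time date in Ulesk District, 15 September 2024, falls between 10 March and 21 September, so daylight saving is in effect and Ulesk District is at UTC+07:00.
01:30 UTC + 7h = 08:30 Ulesk District.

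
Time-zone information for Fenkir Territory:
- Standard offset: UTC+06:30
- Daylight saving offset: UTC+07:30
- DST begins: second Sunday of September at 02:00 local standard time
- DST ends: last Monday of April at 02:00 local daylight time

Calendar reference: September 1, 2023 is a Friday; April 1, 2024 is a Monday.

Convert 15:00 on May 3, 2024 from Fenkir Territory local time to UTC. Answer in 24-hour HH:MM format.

08:30

1 September 2023 is a Friday, so the first Sunday is September 3 and the second is September 10.
1 April 2024 is a Monday, so Mondays fall on 1, 8, 15, 22, 29; the last is April 29.
May 3, 2024 does not fall between 10 September 2023 and 29 April 2024, so daylight saving is not in effect and Fenkir Territory is at UTC+06:30.
15:00 local − 6h30m = 08:30 UTC.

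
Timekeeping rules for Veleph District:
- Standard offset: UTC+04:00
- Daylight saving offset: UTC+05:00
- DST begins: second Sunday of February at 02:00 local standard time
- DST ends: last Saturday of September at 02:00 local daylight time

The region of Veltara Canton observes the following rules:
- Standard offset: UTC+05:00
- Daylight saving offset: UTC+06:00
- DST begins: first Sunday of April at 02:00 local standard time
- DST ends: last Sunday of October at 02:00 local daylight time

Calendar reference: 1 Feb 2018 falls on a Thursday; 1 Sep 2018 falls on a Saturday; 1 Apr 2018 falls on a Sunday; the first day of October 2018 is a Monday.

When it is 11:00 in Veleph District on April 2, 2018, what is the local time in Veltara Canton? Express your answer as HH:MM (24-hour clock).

1 February 2018 is a Thursday, so the first Sunday is February 4 and the second is February 11.
1 September 2018 is a Saturday, so Saturdays fall on 1, 8, 15, 22, 29; the last is September 29.
April 2, 2018 falls between 11 February and 29 September, so daylight saving is in effect and Veleph District is at UTC+05:00.
11:00 Veleph District − 5h = 06:00 UTC.
1 April 2018 is a Sunday, so the first Sunday is April 1.
1 October 2018 is a Monday, so Sundays fall on 7, 14, 21, 28; the last is October 28.
At the standard offset (UTC+05:00), 06:00 UTC + 5h = 11:00 Veltara Canton standard time.
The standard-time date in Veltara Canton, April 2, 2018, lies within the daylight-saving period (1 April – 28 October), so Veltara Canton is on daylight time, UTC+06:00.
06:00 UTC + 6h = 12:00 Veltara Canton.

12:00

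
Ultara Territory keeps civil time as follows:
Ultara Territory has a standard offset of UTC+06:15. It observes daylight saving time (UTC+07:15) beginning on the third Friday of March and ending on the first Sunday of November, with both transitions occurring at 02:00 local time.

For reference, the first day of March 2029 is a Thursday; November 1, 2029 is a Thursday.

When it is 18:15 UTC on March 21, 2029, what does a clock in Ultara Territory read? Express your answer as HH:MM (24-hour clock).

1 March 2029 is a Thursday, so the first Friday is March 2 and the third is March 16.
1 November 2029 is a Thursday, so the first Sunday is November 4.
At the standard offset (UTC+06:15), 18:15 UTC + 6h15m = 00:30 Ultara Territory standard time (rolling into the next day, 22 March 2029).
Daylight saving runs 16 March – 4 November; the standard-time date in Ultara Territory, March 22, 2029, is inside that window, so Ultara Territory is at UTC+07:15.
18:15 UTC + 7h15m = 01:30 local (rolling into the next day, 22 March 2029).

01:30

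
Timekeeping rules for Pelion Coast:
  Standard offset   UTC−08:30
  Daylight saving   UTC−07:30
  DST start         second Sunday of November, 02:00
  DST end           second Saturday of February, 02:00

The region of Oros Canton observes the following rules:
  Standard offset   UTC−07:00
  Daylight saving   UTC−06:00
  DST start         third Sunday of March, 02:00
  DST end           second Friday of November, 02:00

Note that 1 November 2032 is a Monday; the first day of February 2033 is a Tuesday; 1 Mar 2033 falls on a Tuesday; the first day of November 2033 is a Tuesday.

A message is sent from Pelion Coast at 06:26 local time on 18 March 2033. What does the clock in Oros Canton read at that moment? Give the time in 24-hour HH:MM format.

1 November 2032 is a Monday, so the first Sunday is November 7 and the second is November 14.
1 February 2033 is a Tuesday, so the first Saturday is February 5 and the second is February 12.
18 March 2033 does not fall between 14 November 2032 and 12 February 2033, so daylight saving is not in effect and Pelion Coast is at UTC−08:30.
06:26 Pelion Coast + 8h30m = 14:56 UTC.
1 March 2033 is a Tuesday, so the first Sunday is March 6 and the third is March 20.
1 November 2033 is a Tuesday, so the first Friday is November 4 and the second is November 11.
At the standard offset (UTC−07:00), 14:56 UTC − 7h = 07:56 Oros Canton standard time.
Daylight saving runs 20 March – 11 November; the standard-time date in Oros Canton, 18 March 2033, is outside that window, so Oros Canton is on standard time at UTC−07:00.
14:56 UTC − 7h = 07:56 Oros Canton.

07:56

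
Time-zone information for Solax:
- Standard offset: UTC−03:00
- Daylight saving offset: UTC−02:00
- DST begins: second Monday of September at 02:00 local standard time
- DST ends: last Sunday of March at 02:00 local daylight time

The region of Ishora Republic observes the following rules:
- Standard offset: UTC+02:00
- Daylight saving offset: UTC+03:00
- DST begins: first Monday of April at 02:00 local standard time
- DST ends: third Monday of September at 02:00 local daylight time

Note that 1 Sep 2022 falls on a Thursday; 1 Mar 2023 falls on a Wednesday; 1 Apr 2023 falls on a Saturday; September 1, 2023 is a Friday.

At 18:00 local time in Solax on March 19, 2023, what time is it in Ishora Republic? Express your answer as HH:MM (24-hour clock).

1 September 2022 is a Thursday, so the first Monday is September 5 and the second is September 12.
1 March 2023 is a Wednesday, so Sundays fall on 5, 12, 19, 26; the last is March 26.
March 19, 2023 lies within the daylight-saving period (12 September 2022 – 26 March 2023), so Solax is on daylight time, UTC−02:00.
18:00 Solax + 2h = 20:00 UTC.
1 April 2023 is a Saturday, so the first Monday is April 3.
1 September 2023 is a Friday, so the first Monday is September 4 and the third is September 18.
At the standard offset (UTC+02:00), 20:00 UTC + 2h = 22:00 Ishora Republic standard time.
The standard-time date in Ishora Republic, March 19, 2023, is outside the daylight-saving period (3 April – 18 September), so Ishora Republic is on standard time, UTC+02:00.
20:00 UTC + 2h = 22:00 Ishora Republic.

22:00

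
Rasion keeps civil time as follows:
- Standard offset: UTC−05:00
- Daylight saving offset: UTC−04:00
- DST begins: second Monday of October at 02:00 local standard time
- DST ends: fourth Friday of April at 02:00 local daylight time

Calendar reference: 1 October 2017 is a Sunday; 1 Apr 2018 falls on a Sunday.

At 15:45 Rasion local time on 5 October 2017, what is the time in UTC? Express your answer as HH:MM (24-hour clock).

20:45

1 October 2017 is a Sunday, so the first Monday is October 2 and the second is October 9.
1 April 2018 is a Sunday, so the first Friday is April 6 and the fourth is April 27.
5 October 2017 does not fall between 9 October 2017 and 27 April 2018, so daylight saving is not in effect and Rasion is at UTC−05:00.
15:45 local + 5h = 20:45 UTC.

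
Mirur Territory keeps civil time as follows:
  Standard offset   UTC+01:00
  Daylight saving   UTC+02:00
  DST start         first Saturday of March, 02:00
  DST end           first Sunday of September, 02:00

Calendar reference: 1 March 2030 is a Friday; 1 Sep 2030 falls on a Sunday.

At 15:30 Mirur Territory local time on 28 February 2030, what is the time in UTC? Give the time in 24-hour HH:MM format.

14:30

1 March 2030 is a Friday, so the first Saturday is March 2.
1 September 2030 is a Sunday, so the first Sunday is September 1.
Daylight saving runs 2 March – 1 September; 28 February 2030 is outside that window, so Mirur Territory is on standard time at UTC+01:00.
15:30 local − 1h = 14:30 UTC.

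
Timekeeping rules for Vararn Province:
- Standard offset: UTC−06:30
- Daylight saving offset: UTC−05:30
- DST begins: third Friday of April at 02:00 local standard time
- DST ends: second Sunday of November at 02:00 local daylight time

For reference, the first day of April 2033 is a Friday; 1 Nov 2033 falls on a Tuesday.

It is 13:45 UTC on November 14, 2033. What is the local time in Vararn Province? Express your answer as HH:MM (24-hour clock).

07:15

1 April 2033 is a Friday, so the first Friday is April 1 and the third is April 15.
1 November 2033 is a Tuesday, so the first Sunday is November 6 and the second is November 13.
At the standard offset (UTC−06:30), 13:45 UTC − 6h30m = 07:15 Vararn Province standard time.
The standard-time date in Vararn Province, November 14, 2033, is outside the daylight-saving period (15 April – 13 November), so Vararn Province is on standard time, UTC−06:30.
13:45 UTC − 6h30m = 07:15 local.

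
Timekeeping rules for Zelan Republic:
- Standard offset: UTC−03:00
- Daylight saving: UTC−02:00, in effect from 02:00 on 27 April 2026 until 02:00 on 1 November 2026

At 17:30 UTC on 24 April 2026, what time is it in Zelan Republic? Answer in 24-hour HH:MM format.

At the standard offset (UTC−03:00), 17:30 UTC − 3h = 14:30 Zelan Republic standard time.
The standard-time date in Zelan Republic, 24 April 2026, is outside the daylight-saving period (27 April – 1 November), so Zelan Republic is on standard time, UTC−03:00.
17:30 UTC − 3h = 14:30 local.

14:30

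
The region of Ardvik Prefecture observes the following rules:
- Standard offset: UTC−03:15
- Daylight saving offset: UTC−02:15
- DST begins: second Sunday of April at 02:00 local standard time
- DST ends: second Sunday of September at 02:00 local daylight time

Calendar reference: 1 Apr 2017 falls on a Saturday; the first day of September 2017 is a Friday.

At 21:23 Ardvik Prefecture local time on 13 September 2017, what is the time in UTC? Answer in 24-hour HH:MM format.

1 April 2017 is a Saturday, so the first Sunday is April 2 and the second is April 9.
1 September 2017 is a Friday, so the first Sunday is September 3 and the second is September 10.
Daylight saving runs 9 April – 10 September; 13 September 2017 is outside that window, so Ardvik Prefecture is on standard time at UTC−03:15.
21:23 local + 3h15m = 00:38 UTC (rolling into the next day, 14 September 2017).

00:38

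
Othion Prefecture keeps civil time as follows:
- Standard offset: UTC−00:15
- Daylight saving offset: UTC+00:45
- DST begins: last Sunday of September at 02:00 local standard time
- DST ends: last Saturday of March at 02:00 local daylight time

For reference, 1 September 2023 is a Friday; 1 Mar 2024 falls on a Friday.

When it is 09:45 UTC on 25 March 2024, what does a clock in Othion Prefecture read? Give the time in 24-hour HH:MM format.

10:30

1 September 2023 is a Friday, so Sundays fall on 3, 10, 17, 24; the last is September 24.
1 March 2024 is a Friday, so Saturdays fall on 2, 9, 16, 23, 30; the last is March 30.
At the standard offset (UTC−00:15), 09:45 UTC − 0h15m = 09:30 Othion Prefecture standard time.
The standard-time date in Othion Prefecture, 25 March 2024, lies within the daylight-saving period (24 September 2023 – 30 March 2024), so Othion Prefecture is on daylight time, UTC+00:45.
09:45 UTC + 0h45m = 10:30 local.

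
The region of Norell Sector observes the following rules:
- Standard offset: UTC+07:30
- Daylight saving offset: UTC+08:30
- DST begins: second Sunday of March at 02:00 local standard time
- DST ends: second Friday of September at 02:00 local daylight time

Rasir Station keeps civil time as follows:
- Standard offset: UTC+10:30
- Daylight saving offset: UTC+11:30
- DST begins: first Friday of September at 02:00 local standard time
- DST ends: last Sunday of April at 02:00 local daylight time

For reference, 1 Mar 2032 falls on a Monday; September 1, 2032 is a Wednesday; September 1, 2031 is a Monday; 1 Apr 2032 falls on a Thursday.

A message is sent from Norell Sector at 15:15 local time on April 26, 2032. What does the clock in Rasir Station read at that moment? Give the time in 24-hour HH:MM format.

17:15

1 March 2032 is a Monday, so the first Sunday is March 7 and the second is March 14.
1 September 2032 is a Wednesday, so the first Friday is September 3 and the second is September 10.
Daylight saving runs 14 March – 10 September; April 26, 2032 is inside that window, so Norell Sector is at UTC+08:30.
15:15 Norell Sector − 8h30m = 06:45 UTC.
1 September 2031 is a Monday, so the first Friday is September 5.
1 April 2032 is a Thursday, so Sundays fall on 4, 11, 18, 25; the last is April 25.
At the standard offset (UTC+10:30), 06:45 UTC + 10h30m = 17:15 Rasir Station standard time.
Daylight saving runs 5 September 2031 – 25 April 2032; the standard-time date in Rasir Station, April 26, 2032, is outside that window, so Rasir Station is on standard time at UTC+10:30.
06:45 UTC + 10h30m = 17:15 Rasir Station.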